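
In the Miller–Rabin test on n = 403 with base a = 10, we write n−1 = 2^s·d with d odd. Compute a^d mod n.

403 − 1 = 402 = 2^1 · 201, so d = 201.
10^1 ≡ 10 (mod 403)
10^2 ≡ 10^2 = 100 ≡ 100 (mod 403)
10^4 ≡ 100^2 = 10000 ≡ 328 (mod 403)
10^8 ≡ 328^2 = 107584 ≡ 386 (mod 403)
10^16 ≡ 386^2 = 148996 ≡ 289 (mod 403)
10^32 ≡ 289^2 = 83521 ≡ 100 (mod 403)
10^64 ≡ 100^2 = 10000 ≡ 328 (mod 403)
10^128 ≡ 328^2 = 107584 ≡ 386 (mod 403)
201 = 128 + 64 + 8 + 1 in binary powers of 2.
So 10^201 ≡ 386 · 328 · 386 · 10 ≡ 64 (mod 403).
Squaring chain: 64; never reaches −1, so base 10 is a Miller–Rabin witness that 403 is composite.

64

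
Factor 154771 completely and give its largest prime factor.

154771 = 37 · 4183
4183 = 47 · 89
89 is prime.
So 154771 = 37 · 47 · 89; the largest prime factor is 89.

89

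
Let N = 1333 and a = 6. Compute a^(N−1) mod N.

1

6^1 ≡ 6 (mod 1333)
6^2 ≡ 6^2 = 36 ≡ 36 (mod 1333)
6^4 ≡ 36^2 = 1296 ≡ 1296 (mod 1333)
6^8 ≡ 1296^2 = 1679616 ≡ 36 (mod 1333)
6^16 ≡ 36^2 = 1296 ≡ 1296 (mod 1333)
6^32 ≡ 1296^2 = 1679616 ≡ 36 (mod 1333)
6^64 ≡ 36^2 = 1296 ≡ 1296 (mod 1333)
6^128 ≡ 1296^2 = 1679616 ≡ 36 (mod 1333)
6^256 ≡ 36^2 = 1296 ≡ 1296 (mod 1333)
6^512 ≡ 1296^2 = 1679616 ≡ 36 (mod 1333)
6^1024 ≡ 36^2 = 1296 ≡ 1296 (mod 1333)
1332 = 1024 + 256 + 32 + 16 + 4 in binary powers of 2.
So 6^1332 ≡ 1296 · 1296 · 36 · 1296 · 1296 ≡ 1 (mod 1333).
Since the result is 1, base 6 gives no evidence that 1333 is composite.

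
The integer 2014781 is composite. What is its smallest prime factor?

2014781 is odd.
Digit sum 23, not divisible by 3.
Ends in 1: not divisible by 5.
7: 2014781 = 7·287825 + 6
11: 2014781 = 11·183161 + 10
13: 2014781 = 13·154983 + 2
17: 2014781 = 17·118516 + 9
19: 2014781 = 19·106041 + 2
23: 2014781 = 23·87599 + 4
29: 2014781 = 29·69475 + 6
31: 2014781 = 31·64992 + 29
37: 2014781 = 37·54453 + 20
41: 2014781 = 41·49141

41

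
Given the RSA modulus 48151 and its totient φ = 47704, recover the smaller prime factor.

φ(n) = (p−1)(q−1) = n − (p+q) + 1, so p + q = 48151 − 47704 + 1 = 448.
p and q are the roots of t² − 448t + 48151 = 0.
Discriminant: 448² − 4·48151 = 200704 − 192604 = 8100; √8100 = 90.
q = (448 − 90)/2 = 179, p = (448 + 90)/2 = 269.
Check: 179 · 269 = 48151.

179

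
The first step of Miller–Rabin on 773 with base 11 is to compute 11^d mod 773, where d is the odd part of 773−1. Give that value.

773 − 1 = 772 = 2^2 · 193, so d = 193.
11^1 ≡ 11 (mod 773)
11^2 ≡ 11^2 = 121 ≡ 121 (mod 773)
11^4 ≡ 121^2 = 14641 ≡ 727 (mod 773)
11^8 ≡ 727^2 = 528529 ≡ 570 (mod 773)
11^16 ≡ 570^2 = 324900 ≡ 240 (mod 773)
11^32 ≡ 240^2 = 57600 ≡ 398 (mod 773)
11^64 ≡ 398^2 = 158404 ≡ 712 (mod 773)
11^128 ≡ 712^2 = 506944 ≡ 629 (mod 773)
193 = 128 + 64 + 1 in binary powers of 2.
So 11^193 ≡ 629 · 712 · 11 ≡ 772 (mod 773).
Since 11^d ≡ 772 (mod 773), base 11 does not prove 773 composite.

772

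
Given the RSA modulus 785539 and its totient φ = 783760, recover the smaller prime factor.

φ(n) = (p−1)(q−1) = n − (p+q) + 1, so p + q = 785539 − 783760 + 1 = 1780.
p and q are the roots of t² − 1780t + 785539 = 0.
Discriminant: 1780² − 4·785539 = 3168400 − 3142156 = 26244; √26244 = 162.
q = (1780 − 162)/2 = 809, p = (1780 + 162)/2 = 971.
Check: 809 · 971 = 785539.

809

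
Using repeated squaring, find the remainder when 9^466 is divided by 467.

1

9^1 ≡ 9 (mod 467)
9^2 ≡ 9^2 = 81 ≡ 81 (mod 467)
9^4 ≡ 81^2 = 6561 ≡ 23 (mod 467)
9^8 ≡ 23^2 = 529 ≡ 62 (mod 467)
9^16 ≡ 62^2 = 3844 ≡ 108 (mod 467)
9^32 ≡ 108^2 = 11664 ≡ 456 (mod 467)
9^64 ≡ 456^2 = 207936 ≡ 121 (mod 467)
9^128 ≡ 121^2 = 14641 ≡ 164 (mod 467)
9^256 ≡ 164^2 = 26896 ≡ 277 (mod 467)
466 = 256 + 128 + 64 + 16 + 2 in binary powers of 2.
So 9^466 ≡ 277 · 164 · 121 · 108 · 81 ≡ 1 (mod 467).
Since the result is 1, base 9 gives no evidence that 467 is composite.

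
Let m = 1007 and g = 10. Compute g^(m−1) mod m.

42

10^1 ≡ 10 (mod 1007)
10^2 ≡ 10^2 = 100 ≡ 100 (mod 1007)
10^4 ≡ 100^2 = 10000 ≡ 937 (mod 1007)
10^8 ≡ 937^2 = 877969 ≡ 872 (mod 1007)
10^16 ≡ 872^2 = 760384 ≡ 99 (mod 1007)
10^32 ≡ 99^2 = 9801 ≡ 738 (mod 1007)
10^64 ≡ 738^2 = 544644 ≡ 864 (mod 1007)
10^128 ≡ 864^2 = 746496 ≡ 309 (mod 1007)
10^256 ≡ 309^2 = 95481 ≡ 823 (mod 1007)
10^512 ≡ 823^2 = 677329 ≡ 625 (mod 1007)
1006 = 512 + 256 + 128 + 64 + 32 + 8 + 4 + 2 in binary powers of 2.
So 10^1006 ≡ 625 · 823 · 309 · 864 · 738 · 872 · 937 · 100 ≡ 42 (mod 1007).
Since 42 ≠ 1, base 10 is a Fermat witness: 1007 is composite.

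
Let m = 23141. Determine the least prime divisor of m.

73

23141 is odd.
Digit sum 11, not divisible by 3.
Ends in 1: not divisible by 5.
7: 23141 = 7·3305 + 6
11: 23141 = 11·2103 + 8
13: 23141 = 13·1780 + 1
17: 23141 = 17·1361 + 4
19: 23141 = 19·1217 + 18
23: 23141 = 23·1006 + 3
29: 23141 = 29·797 + 28
31: 23141 = 31·746 + 15
37: 23141 = 37·625 + 16
41: 23141 = 41·564 + 17
43: 23141 = 43·538 + 7
47: 23141 = 47·492 + 17
53: 23141 = 53·436 + 33
59: 23141 = 59·392 + 13
61: 23141 = 61·379 + 22
67: 23141 = 67·345 + 26
71: 23141 = 71·325 + 66
73: 23141 = 73·317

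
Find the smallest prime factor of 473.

473 is odd.
Digit sum 14, not divisible by 3.
Ends in 3: not divisible by 5.
7: 473 = 7·67 + 4
11: 473 = 11·43

11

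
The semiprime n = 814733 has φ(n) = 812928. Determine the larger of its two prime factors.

φ(n) = (p−1)(q−1) = n − (p+q) + 1, so p + q = 814733 − 812928 + 1 = 1806.
p and q are the roots of t² − 1806t + 814733 = 0.
Discriminant: 1806² − 4·814733 = 3261636 − 3258932 = 2704; √2704 = 52.
q = (1806 − 52)/2 = 877, p = (1806 + 52)/2 = 929.
Check: 877 · 929 = 814733.

929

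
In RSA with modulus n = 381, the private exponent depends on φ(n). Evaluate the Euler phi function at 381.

252

Factor: 381 = 3 · 127.
φ(381) = (3−1) · (127−1) = 2 · 126 = 252.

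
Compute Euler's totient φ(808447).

Factor: 808447 = 47 · 103 · 167.
φ(808447) = (47−1) · (103−1) · (167−1) = 46 · 102 · 166 = 778872.

778872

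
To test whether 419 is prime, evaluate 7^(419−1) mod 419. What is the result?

7^1 ≡ 7 (mod 419)
7^2 ≡ 7^2 = 49 ≡ 49 (mod 419)
7^4 ≡ 49^2 = 2401 ≡ 306 (mod 419)
7^8 ≡ 306^2 = 93636 ≡ 199 (mod 419)
7^16 ≡ 199^2 = 39601 ≡ 215 (mod 419)
7^32 ≡ 215^2 = 46225 ≡ 135 (mod 419)
7^64 ≡ 135^2 = 18225 ≡ 208 (mod 419)
7^128 ≡ 208^2 = 43264 ≡ 107 (mod 419)
7^256 ≡ 107^2 = 11449 ≡ 136 (mod 419)
418 = 256 + 128 + 32 + 2 in binary powers of 2.
So 7^418 ≡ 136 · 107 · 135 · 49 ≡ 1 (mod 419).
Since the result is 1, base 7 gives no evidence that 419 is composite.

1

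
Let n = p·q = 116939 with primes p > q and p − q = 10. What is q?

Since p = q + 10, we have 116939 = q(q + 10), so q² + 10q − 116939 = 0.
Discriminant: 10² + 4·116939 = 100 + 467756 = 467856; √467856 = 684.
q = (−10 + 684)/2 = 337, and p = q + 10 = 347.
Check: 337 · 347 = 116939.

337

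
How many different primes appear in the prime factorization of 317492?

317492 = 2^2 · 79373
79373 = 7 · 11339
11339 = 17 · 667
667 = 23 · 29
317492 = 2^2 · 7 · 17 · 23 · 29, which has 5 distinct prime factors.

5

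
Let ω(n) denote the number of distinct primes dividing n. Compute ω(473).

473 = 11 · 43
473 = 11 · 43, which has 2 distinct prime factors.

2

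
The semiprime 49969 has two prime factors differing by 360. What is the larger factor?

Since p = q + 360, we have 49969 = q(q + 360), so q² + 360q − 49969 = 0.
Discriminant: 360² + 4·49969 = 129600 + 199876 = 329476; √329476 = 574.
q = (−360 + 574)/2 = 107, and p = q + 360 = 467.
Check: 107 · 467 = 49969.

467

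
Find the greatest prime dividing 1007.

53

1007 = 19 · 53
53 is prime.
So 1007 = 19 · 53; the largest prime factor is 53.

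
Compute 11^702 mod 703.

11^1 ≡ 11 (mod 703)
11^2 ≡ 11^2 = 121 ≡ 121 (mod 703)
11^4 ≡ 121^2 = 14641 ≡ 581 (mod 703)
11^8 ≡ 581^2 = 337561 ≡ 121 (mod 703)
11^16 ≡ 121^2 = 14641 ≡ 581 (mod 703)
11^32 ≡ 581^2 = 337561 ≡ 121 (mod 703)
11^64 ≡ 121^2 = 14641 ≡ 581 (mod 703)
11^128 ≡ 581^2 = 337561 ≡ 121 (mod 703)
11^256 ≡ 121^2 = 14641 ≡ 581 (mod 703)
11^512 ≡ 581^2 = 337561 ≡ 121 (mod 703)
702 = 512 + 128 + 32 + 16 + 8 + 4 + 2 in binary powers of 2.
So 11^702 ≡ 121 · 121 · 121 · 581 · 121 · 581 · 121 ≡ 1 (mod 703).
Since the result is 1, base 11 gives no evidence that 703 is composite.

1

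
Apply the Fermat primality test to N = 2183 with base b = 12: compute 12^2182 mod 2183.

12^1 ≡ 12 (mod 2183)
12^2 ≡ 12^2 = 144 ≡ 144 (mod 2183)
12^4 ≡ 144^2 = 20736 ≡ 1089 (mod 2183)
12^8 ≡ 1089^2 = 1185921 ≡ 552 (mod 2183)
12^16 ≡ 552^2 = 304704 ≡ 1267 (mod 2183)
12^32 ≡ 1267^2 = 1605289 ≡ 784 (mod 2183)
12^64 ≡ 784^2 = 614656 ≡ 1233 (mod 2183)
12^128 ≡ 1233^2 = 1520289 ≡ 921 (mod 2183)
12^256 ≡ 921^2 = 848241 ≡ 1237 (mod 2183)
12^512 ≡ 1237^2 = 1530169 ≡ 2069 (mod 2183)
12^1024 ≡ 2069^2 = 4280761 ≡ 2081 (mod 2183)
12^2048 ≡ 2081^2 = 4330561 ≡ 1672 (mod 2183)
2182 = 2048 + 128 + 4 + 2 in binary powers of 2.
So 12^2182 ≡ 1672 · 921 · 1089 · 144 ≡ 164 (mod 2183).
Since 164 ≠ 1, base 12 is a Fermat witness: 2183 is composite.

164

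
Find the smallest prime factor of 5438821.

5438821 is odd.
Digit sum 31, not divisible by 3.
Ends in 1: not divisible by 5.
7: 5438821 = 7·776974 + 3
11: 5438821 = 11·494438 + 3
13: 5438821 = 13·418370 + 11
17: 5438821 = 17·319930 + 11
19: 5438821 = 19·286253 + 14
23: 5438821 = 23·236470 + 11
29: 5438821 = 29·187545 + 16
31: 5438821 = 31·175445 + 26
37: 5438821 = 37·146995 + 6
41: 5438821 = 41·132654 + 7
43: 5438821 = 43·126484 + 9
47: 5438821 = 47·115719 + 28
53: 5438821 = 53·102619 + 14
59: 5438821 = 59·92183 + 24
61: 5438821 = 61·89161

61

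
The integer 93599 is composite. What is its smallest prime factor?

11

93599 is odd.
Digit sum 35, not divisible by 3.
Ends in 9: not divisible by 5.
7: 93599 = 7·13371 + 2
11: 93599 = 11·8509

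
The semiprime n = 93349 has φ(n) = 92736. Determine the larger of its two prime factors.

φ(n) = (p−1)(q−1) = n − (p+q) + 1, so p + q = 93349 − 92736 + 1 = 614.
p and q are the roots of t² − 614t + 93349 = 0.
Discriminant: 614² − 4·93349 = 376996 − 373396 = 3600; √3600 = 60.
q = (614 − 60)/2 = 277, p = (614 + 60)/2 = 337.
Check: 277 · 337 = 93349.

337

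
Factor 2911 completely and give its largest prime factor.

71

2911 = 41 · 71
71 is prime.
So 2911 = 41 · 71; the largest prime factor is 71.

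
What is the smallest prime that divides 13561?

13561 is odd.
Digit sum 16, not divisible by 3.
Ends in 1: not divisible by 5.
7: 13561 = 7·1937 + 2
11: 13561 = 11·1232 + 9
13: 13561 = 13·1043 + 2
17: 13561 = 17·797 + 12
19: 13561 = 19·713 + 14
23: 13561 = 23·589 + 14
29: 13561 = 29·467 + 18
31: 13561 = 31·437 + 14
37: 13561 = 37·366 + 19
41: 13561 = 41·330 + 31
43: 13561 = 43·315 + 16
47: 13561 = 47·288 + 25
53: 13561 = 53·255 + 46
59: 13561 = 59·229 + 50
61: 13561 = 61·222 + 19
67: 13561 = 67·202 + 27
71: 13561 = 71·191

71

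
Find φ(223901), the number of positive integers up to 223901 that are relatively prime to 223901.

Factor: 223901 = 41 · 43 · 127.
φ(223901) = (41−1) · (43−1) · (127−1) = 40 · 42 · 126 = 211680.

211680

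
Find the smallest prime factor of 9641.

9641 is odd.
Digit sum 20, not divisible by 3.
Ends in 1: not divisible by 5.
7: 9641 = 7·1377 + 2
11: 9641 = 11·876 + 5
13: 9641 = 13·741 + 8
17: 9641 = 17·567 + 2
19: 9641 = 19·507 + 8
23: 9641 = 23·419 + 4
29: 9641 = 29·332 + 13
31: 9641 = 31·311

31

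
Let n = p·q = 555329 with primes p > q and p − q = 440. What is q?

557

Since p = q + 440, we have 555329 = q(q + 440), so q² + 440q − 555329 = 0.
Discriminant: 440² + 4·555329 = 193600 + 2221316 = 2414916; √2414916 = 1554.
q = (−440 + 1554)/2 = 557, and p = q + 440 = 997.
Check: 557 · 997 = 555329.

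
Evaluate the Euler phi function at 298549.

283920

Factor: 298549 = 43 · 53 · 131.
φ(298549) = (43−1) · (53−1) · (131−1) = 42 · 52 · 130 = 283920.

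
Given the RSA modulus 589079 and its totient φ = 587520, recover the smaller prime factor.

641

φ(n) = (p−1)(q−1) = n − (p+q) + 1, so p + q = 589079 − 587520 + 1 = 1560.
p and q are the roots of t² − 1560t + 589079 = 0.
Discriminant: 1560² − 4·589079 = 2433600 − 2356316 = 77284; √77284 = 278.
q = (1560 − 278)/2 = 641, p = (1560 + 278)/2 = 919.
Check: 641 · 919 = 589079.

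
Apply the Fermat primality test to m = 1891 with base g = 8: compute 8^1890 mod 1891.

8^1 ≡ 8 (mod 1891)
8^2 ≡ 8^2 = 64 ≡ 64 (mod 1891)
8^4 ≡ 64^2 = 4096 ≡ 314 (mod 1891)
8^8 ≡ 314^2 = 98596 ≡ 264 (mod 1891)
8^16 ≡ 264^2 = 69696 ≡ 1620 (mod 1891)
8^32 ≡ 1620^2 = 2624400 ≡ 1583 (mod 1891)
8^64 ≡ 1583^2 = 2505889 ≡ 314 (mod 1891)
8^128 ≡ 314^2 = 98596 ≡ 264 (mod 1891)
8^256 ≡ 264^2 = 69696 ≡ 1620 (mod 1891)
8^512 ≡ 1620^2 = 2624400 ≡ 1583 (mod 1891)
8^1024 ≡ 1583^2 = 2505889 ≡ 314 (mod 1891)
1890 = 1024 + 512 + 256 + 64 + 32 + 2 in binary powers of 2.
So 8^1890 ≡ 314 · 1583 · 1620 · 314 · 1583 · 64 ≡ 1768 (mod 1891).
Since 1768 ≠ 1, base 8 is a Fermat witness: 1891 is composite.

1768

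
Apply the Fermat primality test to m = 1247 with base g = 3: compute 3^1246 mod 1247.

3^1 ≡ 3 (mod 1247)
3^2 ≡ 3^2 = 9 ≡ 9 (mod 1247)
3^4 ≡ 9^2 = 81 ≡ 81 (mod 1247)
3^8 ≡ 81^2 = 6561 ≡ 326 (mod 1247)
3^16 ≡ 326^2 = 106276 ≡ 281 (mod 1247)
3^32 ≡ 281^2 = 78961 ≡ 400 (mod 1247)
3^64 ≡ 400^2 = 160000 ≡ 384 (mod 1247)
3^128 ≡ 384^2 = 147456 ≡ 310 (mod 1247)
3^256 ≡ 310^2 = 96100 ≡ 81 (mod 1247)
3^512 ≡ 81^2 = 6561 ≡ 326 (mod 1247)
3^1024 ≡ 326^2 = 106276 ≡ 281 (mod 1247)
1246 = 1024 + 128 + 64 + 16 + 8 + 4 + 2 in binary powers of 2.
So 3^1246 ≡ 281 · 310 · 384 · 281 · 326 · 81 · 9 ≡ 608 (mod 1247).
Since 608 ≠ 1, base 3 is a Fermat witness: 1247 is composite.

608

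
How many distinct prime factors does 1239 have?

3

1239 = 3 · 413
413 = 7 · 59
1239 = 3 · 7 · 59, which has 3 distinct prime factors.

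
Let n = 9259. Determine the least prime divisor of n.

47

9259 is odd.
Digit sum 25, not divisible by 3.
Ends in 9: not divisible by 5.
7: 9259 = 7·1322 + 5
11: 9259 = 11·841 + 8
13: 9259 = 13·712 + 3
17: 9259 = 17·544 + 11
19: 9259 = 19·487 + 6
23: 9259 = 23·402 + 13
29: 9259 = 29·319 + 8
31: 9259 = 31·298 + 21
37: 9259 = 37·250 + 9
41: 9259 = 41·225 + 34
43: 9259 = 43·215 + 14
47: 9259 = 47·197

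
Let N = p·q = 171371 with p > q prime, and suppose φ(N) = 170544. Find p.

419

φ(n) = (p−1)(q−1) = n − (p+q) + 1, so p + q = 171371 − 170544 + 1 = 828.
p and q are the roots of t² − 828t + 171371 = 0.
Discriminant: 828² − 4·171371 = 685584 − 685484 = 100; √100 = 10.
q = (828 − 10)/2 = 409, p = (828 + 10)/2 = 419.
Check: 409 · 419 = 171371.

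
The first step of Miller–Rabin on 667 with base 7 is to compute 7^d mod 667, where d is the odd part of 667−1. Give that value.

458

667 − 1 = 666 = 2^1 · 333, so d = 333.
7^1 ≡ 7 (mod 667)
7^2 ≡ 7^2 = 49 ≡ 49 (mod 667)
7^4 ≡ 49^2 = 2401 ≡ 400 (mod 667)
7^8 ≡ 400^2 = 160000 ≡ 587 (mod 667)
7^16 ≡ 587^2 = 344569 ≡ 397 (mod 667)
7^32 ≡ 397^2 = 157609 ≡ 197 (mod 667)
7^64 ≡ 197^2 = 38809 ≡ 123 (mod 667)
7^128 ≡ 123^2 = 15129 ≡ 455 (mod 667)
7^256 ≡ 455^2 = 207025 ≡ 255 (mod 667)
333 = 256 + 64 + 8 + 4 + 1 in binary powers of 2.
So 7^333 ≡ 255 · 123 · 587 · 400 · 7 ≡ 458 (mod 667).
Squaring chain: 458; never reaches −1, so base 7 is a Miller–Rabin witness that 667 is composite.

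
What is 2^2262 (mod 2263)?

2^1 ≡ 2 (mod 2263)
2^2 ≡ 2^2 = 4 ≡ 4 (mod 2263)
2^4 ≡ 4^2 = 16 ≡ 16 (mod 2263)
2^8 ≡ 16^2 = 256 ≡ 256 (mod 2263)
2^16 ≡ 256^2 = 65536 ≡ 2172 (mod 2263)
2^32 ≡ 2172^2 = 4717584 ≡ 1492 (mod 2263)
2^64 ≡ 1492^2 = 2226064 ≡ 1535 (mod 2263)
2^128 ≡ 1535^2 = 2356225 ≡ 442 (mod 2263)
2^256 ≡ 442^2 = 195364 ≡ 746 (mod 2263)
2^512 ≡ 746^2 = 556516 ≡ 2081 (mod 2263)
2^1024 ≡ 2081^2 = 4330561 ≡ 1442 (mod 2263)
2^2048 ≡ 1442^2 = 2079364 ≡ 1930 (mod 2263)
2262 = 2048 + 128 + 64 + 16 + 4 + 2 in binary powers of 2.
So 2^2262 ≡ 1930 · 442 · 1535 · 2172 · 16 · 4 ≡ 1833 (mod 2263).
Since 1833 ≠ 1, base 2 is a Fermat witness: 2263 is composite.

1833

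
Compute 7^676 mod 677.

1

7^1 ≡ 7 (mod 677)
7^2 ≡ 7^2 = 49 ≡ 49 (mod 677)
7^4 ≡ 49^2 = 2401 ≡ 370 (mod 677)
7^8 ≡ 370^2 = 136900 ≡ 146 (mod 677)
7^16 ≡ 146^2 = 21316 ≡ 329 (mod 677)
7^32 ≡ 329^2 = 108241 ≡ 598 (mod 677)
7^64 ≡ 598^2 = 357604 ≡ 148 (mod 677)
7^128 ≡ 148^2 = 21904 ≡ 240 (mod 677)
7^256 ≡ 240^2 = 57600 ≡ 55 (mod 677)
7^512 ≡ 55^2 = 3025 ≡ 317 (mod 677)
676 = 512 + 128 + 32 + 4 in binary powers of 2.
So 7^676 ≡ 317 · 240 · 598 · 370 ≡ 1 (mod 677).
Since the result is 1, base 7 gives no evidence that 677 is composite.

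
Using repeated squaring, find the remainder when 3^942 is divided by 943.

3^1 ≡ 3 (mod 943)
3^2 ≡ 3^2 = 9 ≡ 9 (mod 943)
3^4 ≡ 9^2 = 81 ≡ 81 (mod 943)
3^8 ≡ 81^2 = 6561 ≡ 903 (mod 943)
3^16 ≡ 903^2 = 815409 ≡ 657 (mod 943)
3^32 ≡ 657^2 = 431649 ≡ 698 (mod 943)
3^64 ≡ 698^2 = 487204 ≡ 616 (mod 943)
3^128 ≡ 616^2 = 379456 ≡ 370 (mod 943)
3^256 ≡ 370^2 = 136900 ≡ 165 (mod 943)
3^512 ≡ 165^2 = 27225 ≡ 821 (mod 943)
942 = 512 + 256 + 128 + 32 + 8 + 4 + 2 in binary powers of 2.
So 3^942 ≡ 821 · 165 · 370 · 698 · 903 · 81 · 9 ≡ 278 (mod 943).
Since 278 ≠ 1, base 3 is a Fermat witness: 943 is composite.

278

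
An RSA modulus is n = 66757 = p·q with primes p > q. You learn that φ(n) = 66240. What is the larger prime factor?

277

φ(n) = (p−1)(q−1) = n − (p+q) + 1, so p + q = 66757 − 66240 + 1 = 518.
p and q are the roots of t² − 518t + 66757 = 0.
Discriminant: 518² − 4·66757 = 268324 − 267028 = 1296; √1296 = 36.
q = (518 − 36)/2 = 241, p = (518 + 36)/2 = 277.
Check: 241 · 277 = 66757.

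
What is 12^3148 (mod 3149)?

2179

12^1 ≡ 12 (mod 3149)
12^2 ≡ 12^2 = 144 ≡ 144 (mod 3149)
12^4 ≡ 144^2 = 20736 ≡ 1842 (mod 3149)
12^8 ≡ 1842^2 = 3392964 ≡ 1491 (mod 3149)
12^16 ≡ 1491^2 = 2223081 ≡ 3036 (mod 3149)
12^32 ≡ 3036^2 = 9217296 ≡ 173 (mod 3149)
12^64 ≡ 173^2 = 29929 ≡ 1588 (mod 3149)
12^128 ≡ 1588^2 = 2521744 ≡ 2544 (mod 3149)
12^256 ≡ 2544^2 = 6471936 ≡ 741 (mod 3149)
12^512 ≡ 741^2 = 549081 ≡ 1155 (mod 3149)
12^1024 ≡ 1155^2 = 1334025 ≡ 1998 (mod 3149)
12^2048 ≡ 1998^2 = 3992004 ≡ 2221 (mod 3149)
3148 = 2048 + 1024 + 64 + 8 + 4 in binary powers of 2.
So 12^3148 ≡ 2221 · 1998 · 1588 · 1491 · 1842 ≡ 2179 (mod 3149).
Since 2179 ≠ 1, base 12 is a Fermat witness: 3149 is composite.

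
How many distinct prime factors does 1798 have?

1798 = 2 · 899
899 = 29 · 31
1798 = 2 · 29 · 31, which has 3 distinct prime factors.

3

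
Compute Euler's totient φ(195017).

Factor: 195017 = 23 · 61 · 139.
φ(195017) = (23−1) · (61−1) · (139−1) = 22 · 60 · 138 = 182160.

182160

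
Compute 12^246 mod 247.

1

12^1 ≡ 12 (mod 247)
12^2 ≡ 12^2 = 144 ≡ 144 (mod 247)
12^4 ≡ 144^2 = 20736 ≡ 235 (mod 247)
12^8 ≡ 235^2 = 55225 ≡ 144 (mod 247)
12^16 ≡ 144^2 = 20736 ≡ 235 (mod 247)
12^32 ≡ 235^2 = 55225 ≡ 144 (mod 247)
12^64 ≡ 144^2 = 20736 ≡ 235 (mod 247)
12^128 ≡ 235^2 = 55225 ≡ 144 (mod 247)
246 = 128 + 64 + 32 + 16 + 4 + 2 in binary powers of 2.
So 12^246 ≡ 144 · 235 · 144 · 235 · 235 · 144 ≡ 1 (mod 247).
Since the result is 1, base 12 gives no evidence that 247 is composite.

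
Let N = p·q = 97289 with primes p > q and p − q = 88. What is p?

359

Since p = q + 88, we have 97289 = q(q + 88), so q² + 88q − 97289 = 0.
Discriminant: 88² + 4·97289 = 7744 + 389156 = 396900; √396900 = 630.
q = (−88 + 630)/2 = 271, and p = q + 88 = 359.
Check: 271 · 359 = 97289.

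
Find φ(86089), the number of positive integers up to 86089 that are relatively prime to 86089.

Factor: 86089 = 19 · 23 · 197.
φ(86089) = (19−1) · (23−1) · (197−1) = 18 · 22 · 196 = 77616.

77616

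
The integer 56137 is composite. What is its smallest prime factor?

56137 is odd.
Digit sum 22, not divisible by 3.
Ends in 7: not divisible by 5.
7: 56137 = 7·8019 + 4
11: 56137 = 11·5103 + 4
13: 56137 = 13·4318 + 3
17: 56137 = 17·3302 + 3
19: 56137 = 19·2954 + 11
23: 56137 = 23·2440 + 17
29: 56137 = 29·1935 + 22
31: 56137 = 31·1810 + 27
37: 56137 = 37·1517 + 8
41: 56137 = 41·1369 + 8
43: 56137 = 43·1305 + 22
47: 56137 = 47·1194 + 19
53: 56137 = 53·1059 + 10
59: 56137 = 59·951 + 28
61: 56137 = 61·920 + 17
67: 56137 = 67·837 + 58
71: 56137 = 71·790 + 47
73: 56137 = 73·769

73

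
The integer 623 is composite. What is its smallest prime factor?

7

623 is odd.
Digit sum 11, not divisible by 3.
Ends in 3: not divisible by 5.
7: 623 = 7·89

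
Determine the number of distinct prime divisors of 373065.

373065 = 3 · 124355
124355 = 5 · 24871
24871 = 7 · 3553
3553 = 11 · 323
323 = 17 · 19
373065 = 3 · 5 · 7 · 11 · 17 · 19, which has 6 distinct prime factors.

6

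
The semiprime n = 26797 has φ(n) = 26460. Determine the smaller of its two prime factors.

φ(n) = (p−1)(q−1) = n − (p+q) + 1, so p + q = 26797 − 26460 + 1 = 338.
p and q are the roots of t² − 338t + 26797 = 0.
Discriminant: 338² − 4·26797 = 114244 − 107188 = 7056; √7056 = 84.
q = (338 − 84)/2 = 127, p = (338 + 84)/2 = 211.
Check: 127 · 211 = 26797.

127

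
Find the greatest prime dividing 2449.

79

2449 = 31 · 79
79 is prime.
So 2449 = 31 · 79; the largest prime factor is 79.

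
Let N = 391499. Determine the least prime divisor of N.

31

391499 is odd.
Digit sum 35, not divisible by 3.
Ends in 9: not divisible by 5.
7: 391499 = 7·55928 + 3
11: 391499 = 11·35590 + 9
13: 391499 = 13·30115 + 4
17: 391499 = 17·23029 + 6
19: 391499 = 19·20605 + 4
23: 391499 = 23·17021 + 16
29: 391499 = 29·13499 + 28
31: 391499 = 31·12629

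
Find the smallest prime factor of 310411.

41

310411 is odd.
Digit sum 10, not divisible by 3.
Ends in 1: not divisible by 5.
7: 310411 = 7·44344 + 3
11: 310411 = 11·28219 + 2
13: 310411 = 13·23877 + 10
17: 310411 = 17·18259 + 8
19: 310411 = 19·16337 + 8
23: 310411 = 23·13496 + 3
29: 310411 = 29·10703 + 24
31: 310411 = 31·10013 + 8
37: 310411 = 37·8389 + 18
41: 310411 = 41·7571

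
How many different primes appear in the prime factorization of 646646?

6

646646 = 2 · 323323
323323 = 7 · 46189
46189 = 11 · 4199
4199 = 13 · 323
323 = 17 · 19
646646 = 2 · 7 · 11 · 13 · 17 · 19, which has 6 distinct prime factors.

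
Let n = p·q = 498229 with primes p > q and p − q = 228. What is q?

601

Since p = q + 228, we have 498229 = q(q + 228), so q² + 228q − 498229 = 0.
Discriminant: 228² + 4·498229 = 51984 + 1992916 = 2044900; √2044900 = 1430.
q = (−228 + 1430)/2 = 601, and p = q + 228 = 829.
Check: 601 · 829 = 498229.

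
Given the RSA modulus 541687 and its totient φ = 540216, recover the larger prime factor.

φ(n) = (p−1)(q−1) = n − (p+q) + 1, so p + q = 541687 − 540216 + 1 = 1472.
p and q are the roots of t² − 1472t + 541687 = 0.
Discriminant: 1472² − 4·541687 = 2166784 − 2166748 = 36; √36 = 6.
q = (1472 − 6)/2 = 733, p = (1472 + 6)/2 = 739.
Check: 733 · 739 = 541687.

739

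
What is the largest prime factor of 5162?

5162 = 2 · 2581
2581 = 29 · 89
89 is prime.
So 5162 = 2 · 29 · 89; the largest prime factor is 89.

89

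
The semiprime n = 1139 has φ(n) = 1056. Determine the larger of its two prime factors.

67

φ(n) = (p−1)(q−1) = n − (p+q) + 1, so p + q = 1139 − 1056 + 1 = 84.
p and q are the roots of t² − 84t + 1139 = 0.
Discriminant: 84² − 4·1139 = 7056 − 4556 = 2500; √2500 = 50.
q = (84 − 50)/2 = 17, p = (84 + 50)/2 = 67.
Check: 17 · 67 = 1139.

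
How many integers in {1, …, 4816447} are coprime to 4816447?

4731000

Factor: 4816447 = 151 · 167 · 191.
φ(4816447) = (151−1) · (167−1) · (191−1) = 150 · 166 · 190 = 4731000.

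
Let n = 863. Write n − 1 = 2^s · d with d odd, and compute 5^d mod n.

863 − 1 = 862 = 2^1 · 431, so d = 431.
5^1 ≡ 5 (mod 863)
5^2 ≡ 5^2 = 25 ≡ 25 (mod 863)
5^4 ≡ 25^2 = 625 ≡ 625 (mod 863)
5^8 ≡ 625^2 = 390625 ≡ 549 (mod 863)
5^16 ≡ 549^2 = 301401 ≡ 214 (mod 863)
5^32 ≡ 214^2 = 45796 ≡ 57 (mod 863)
5^64 ≡ 57^2 = 3249 ≡ 660 (mod 863)
5^128 ≡ 660^2 = 435600 ≡ 648 (mod 863)
5^256 ≡ 648^2 = 419904 ≡ 486 (mod 863)
431 = 256 + 128 + 32 + 8 + 4 + 2 + 1 in binary powers of 2.
So 5^431 ≡ 486 · 648 · 57 · 549 · 625 · 25 · 5 ≡ 862 (mod 863).
Since 5^d ≡ 862 (mod 863), base 5 does not prove 863 composite.

862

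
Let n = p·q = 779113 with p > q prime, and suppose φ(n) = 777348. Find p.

907

φ(n) = (p−1)(q−1) = n − (p+q) + 1, so p + q = 779113 − 777348 + 1 = 1766.
p and q are the roots of t² − 1766t + 779113 = 0.
Discriminant: 1766² − 4·779113 = 3118756 − 3116452 = 2304; √2304 = 48.
q = (1766 − 48)/2 = 859, p = (1766 + 48)/2 = 907.
Check: 859 · 907 = 779113.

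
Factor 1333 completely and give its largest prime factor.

1333 = 31 · 43
43 is prime.
So 1333 = 31 · 43; the largest prime factor is 43.

43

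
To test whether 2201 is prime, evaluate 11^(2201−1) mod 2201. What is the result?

11^1 ≡ 11 (mod 2201)
11^2 ≡ 11^2 = 121 ≡ 121 (mod 2201)
11^4 ≡ 121^2 = 14641 ≡ 1435 (mod 2201)
11^8 ≡ 1435^2 = 2059225 ≡ 1290 (mod 2201)
11^16 ≡ 1290^2 = 1664100 ≡ 144 (mod 2201)
11^32 ≡ 144^2 = 20736 ≡ 927 (mod 2201)
11^64 ≡ 927^2 = 859329 ≡ 939 (mod 2201)
11^128 ≡ 939^2 = 881721 ≡ 1321 (mod 2201)
11^256 ≡ 1321^2 = 1745041 ≡ 1849 (mod 2201)
11^512 ≡ 1849^2 = 3418801 ≡ 648 (mod 2201)
11^1024 ≡ 648^2 = 419904 ≡ 1714 (mod 2201)
11^2048 ≡ 1714^2 = 2937796 ≡ 1662 (mod 2201)
2200 = 2048 + 128 + 16 + 8 in binary powers of 2.
So 11^2200 ≡ 1662 · 1321 · 144 · 1290 ≡ 1741 (mod 2201).
Since 1741 ≠ 1, base 11 is a Fermat witness: 2201 is composite.

1741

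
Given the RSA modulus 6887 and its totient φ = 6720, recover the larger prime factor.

φ(n) = (p−1)(q−1) = n − (p+q) + 1, so p + q = 6887 − 6720 + 1 = 168.
p and q are the roots of t² − 168t + 6887 = 0.
Discriminant: 168² − 4·6887 = 28224 − 27548 = 676; √676 = 26.
q = (168 − 26)/2 = 71, p = (168 + 26)/2 = 97.
Check: 71 · 97 = 6887.

97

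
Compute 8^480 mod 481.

8^1 ≡ 8 (mod 481)
8^2 ≡ 8^2 = 64 ≡ 64 (mod 481)
8^4 ≡ 64^2 = 4096 ≡ 248 (mod 481)
8^8 ≡ 248^2 = 61504 ≡ 417 (mod 481)
8^16 ≡ 417^2 = 173889 ≡ 248 (mod 481)
8^32 ≡ 248^2 = 61504 ≡ 417 (mod 481)
8^64 ≡ 417^2 = 173889 ≡ 248 (mod 481)
8^128 ≡ 248^2 = 61504 ≡ 417 (mod 481)
8^256 ≡ 417^2 = 173889 ≡ 248 (mod 481)
480 = 256 + 128 + 64 + 32 in binary powers of 2.
So 8^480 ≡ 248 · 417 · 248 · 417 ≡ 1 (mod 481).
Since the result is 1, base 8 gives no evidence that 481 is composite.

1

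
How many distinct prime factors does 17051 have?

17051 = 17^2 · 59
17051 = 17^2 · 59, which has 2 distinct prime factors.

2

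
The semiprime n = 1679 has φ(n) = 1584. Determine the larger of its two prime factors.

73

φ(n) = (p−1)(q−1) = n − (p+q) + 1, so p + q = 1679 − 1584 + 1 = 96.
p and q are the roots of t² − 96t + 1679 = 0.
Discriminant: 96² − 4·1679 = 9216 − 6716 = 2500; √2500 = 50.
q = (96 − 50)/2 = 23, p = (96 + 50)/2 = 73.
Check: 23 · 73 = 1679.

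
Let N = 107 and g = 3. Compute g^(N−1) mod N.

3^1 ≡ 3 (mod 107)
3^2 ≡ 3^2 = 9 ≡ 9 (mod 107)
3^4 ≡ 9^2 = 81 ≡ 81 (mod 107)
3^8 ≡ 81^2 = 6561 ≡ 34 (mod 107)
3^16 ≡ 34^2 = 1156 ≡ 86 (mod 107)
3^32 ≡ 86^2 = 7396 ≡ 13 (mod 107)
3^64 ≡ 13^2 = 169 ≡ 62 (mod 107)
106 = 64 + 32 + 8 + 2 in binary powers of 2.
So 3^106 ≡ 62 · 13 · 34 · 9 ≡ 1 (mod 107).
Since the result is 1, base 3 gives no evidence that 107 is composite.

1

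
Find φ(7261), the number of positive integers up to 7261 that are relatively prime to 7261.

7072

Factor: 7261 = 53 · 137.
φ(7261) = (53−1) · (137−1) = 52 · 136 = 7072.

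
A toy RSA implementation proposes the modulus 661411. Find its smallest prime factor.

23

661411 is odd.
Digit sum 19, not divisible by 3.
Ends in 1: not divisible by 5.
7: 661411 = 7·94487 + 2
11: 661411 = 11·60128 + 3
13: 661411 = 13·50877 + 10
17: 661411 = 17·38906 + 9
19: 661411 = 19·34811 + 2
23: 661411 = 23·28757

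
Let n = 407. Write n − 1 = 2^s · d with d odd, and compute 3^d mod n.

280

407 − 1 = 406 = 2^1 · 203, so d = 203.
3^1 ≡ 3 (mod 407)
3^2 ≡ 3^2 = 9 ≡ 9 (mod 407)
3^4 ≡ 9^2 = 81 ≡ 81 (mod 407)
3^8 ≡ 81^2 = 6561 ≡ 49 (mod 407)
3^16 ≡ 49^2 = 2401 ≡ 366 (mod 407)
3^32 ≡ 366^2 = 133956 ≡ 53 (mod 407)
3^64 ≡ 53^2 = 2809 ≡ 367 (mod 407)
3^128 ≡ 367^2 = 134689 ≡ 379 (mod 407)
203 = 128 + 64 + 8 + 2 + 1 in binary powers of 2.
So 3^203 ≡ 379 · 367 · 49 · 9 · 3 ≡ 280 (mod 407).
Squaring chain: 280; never reaches −1, so base 3 is a Miller–Rabin witness that 407 is composite.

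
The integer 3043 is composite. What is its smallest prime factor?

17

3043 is odd.
Digit sum 10, not divisible by 3.
Ends in 3: not divisible by 5.
7: 3043 = 7·434 + 5
11: 3043 = 11·276 + 7
13: 3043 = 13·234 + 1
17: 3043 = 17·179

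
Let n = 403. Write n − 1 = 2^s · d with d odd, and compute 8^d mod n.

8

403 − 1 = 402 = 2^1 · 201, so d = 201.
8^1 ≡ 8 (mod 403)
8^2 ≡ 8^2 = 64 ≡ 64 (mod 403)
8^4 ≡ 64^2 = 4096 ≡ 66 (mod 403)
8^8 ≡ 66^2 = 4356 ≡ 326 (mod 403)
8^16 ≡ 326^2 = 106276 ≡ 287 (mod 403)
8^32 ≡ 287^2 = 82369 ≡ 157 (mod 403)
8^64 ≡ 157^2 = 24649 ≡ 66 (mod 403)
8^128 ≡ 66^2 = 4356 ≡ 326 (mod 403)
201 = 128 + 64 + 8 + 1 in binary powers of 2.
So 8^201 ≡ 326 · 66 · 326 · 8 ≡ 8 (mod 403).
Squaring chain: 8; never reaches −1, so base 8 is a Miller–Rabin witness that 403 is composite.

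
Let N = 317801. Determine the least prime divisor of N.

11

317801 is odd.
Digit sum 20, not divisible by 3.
Ends in 1: not divisible by 5.
7: 317801 = 7·45400 + 1
11: 317801 = 11·28891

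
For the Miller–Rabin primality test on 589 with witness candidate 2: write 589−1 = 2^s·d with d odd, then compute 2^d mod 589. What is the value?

589 − 1 = 588 = 2^2 · 147, so d = 147.
2^1 ≡ 2 (mod 589)
2^2 ≡ 2^2 = 4 ≡ 4 (mod 589)
2^4 ≡ 4^2 = 16 ≡ 16 (mod 589)
2^8 ≡ 16^2 = 256 ≡ 256 (mod 589)
2^16 ≡ 256^2 = 65536 ≡ 157 (mod 589)
2^32 ≡ 157^2 = 24649 ≡ 500 (mod 589)
2^64 ≡ 500^2 = 250000 ≡ 264 (mod 589)
2^128 ≡ 264^2 = 69696 ≡ 194 (mod 589)
147 = 128 + 16 + 2 + 1 in binary powers of 2.
So 2^147 ≡ 194 · 157 · 4 · 2 ≡ 407 (mod 589).
Squaring chain: 407 → 140; never reaches −1, so base 2 is a Miller–Rabin witness that 589 is composite.

407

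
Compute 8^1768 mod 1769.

8^1 ≡ 8 (mod 1769)
8^2 ≡ 8^2 = 64 ≡ 64 (mod 1769)
8^4 ≡ 64^2 = 4096 ≡ 558 (mod 1769)
8^8 ≡ 558^2 = 311364 ≡ 20 (mod 1769)
8^16 ≡ 20^2 = 400 ≡ 400 (mod 1769)
8^32 ≡ 400^2 = 160000 ≡ 790 (mod 1769)
8^64 ≡ 790^2 = 624100 ≡ 1412 (mod 1769)
8^128 ≡ 1412^2 = 1993744 ≡ 81 (mod 1769)
8^256 ≡ 81^2 = 6561 ≡ 1254 (mod 1769)
8^512 ≡ 1254^2 = 1572516 ≡ 1644 (mod 1769)
8^1024 ≡ 1644^2 = 2702736 ≡ 1473 (mod 1769)
1768 = 1024 + 512 + 128 + 64 + 32 + 8 in binary powers of 2.
So 8^1768 ≡ 1473 · 1644 · 81 · 1412 · 790 · 20 ≡ 935 (mod 1769).
Since 935 ≠ 1, base 8 is a Fermat witness: 1769 is composite.

935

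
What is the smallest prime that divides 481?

13

481 is odd.
Digit sum 13, not divisible by 3.
Ends in 1: not divisible by 5.
7: 481 = 7·68 + 5
11: 481 = 11·43 + 8
13: 481 = 13·37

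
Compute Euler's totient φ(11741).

Factor: 11741 = 59 · 199.
φ(11741) = (59−1) · (199−1) = 58 · 198 = 11484.

11484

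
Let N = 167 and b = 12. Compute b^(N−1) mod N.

12^1 ≡ 12 (mod 167)
12^2 ≡ 12^2 = 144 ≡ 144 (mod 167)
12^4 ≡ 144^2 = 20736 ≡ 28 (mod 167)
12^8 ≡ 28^2 = 784 ≡ 116 (mod 167)
12^16 ≡ 116^2 = 13456 ≡ 96 (mod 167)
12^32 ≡ 96^2 = 9216 ≡ 31 (mod 167)
12^64 ≡ 31^2 = 961 ≡ 126 (mod 167)
12^128 ≡ 126^2 = 15876 ≡ 11 (mod 167)
166 = 128 + 32 + 4 + 2 in binary powers of 2.
So 12^166 ≡ 11 · 31 · 28 · 144 ≡ 1 (mod 167).
Since the result is 1, base 12 gives no evidence that 167 is composite.

1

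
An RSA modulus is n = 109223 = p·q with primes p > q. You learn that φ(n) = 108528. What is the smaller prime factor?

239

φ(n) = (p−1)(q−1) = n − (p+q) + 1, so p + q = 109223 − 108528 + 1 = 696.
p and q are the roots of t² − 696t + 109223 = 0.
Discriminant: 696² − 4·109223 = 484416 − 436892 = 47524; √47524 = 218.
q = (696 − 218)/2 = 239, p = (696 + 218)/2 = 457.
Check: 239 · 457 = 109223.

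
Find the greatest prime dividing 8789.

8789 = 11 · 799
799 = 17 · 47
47 is prime.
So 8789 = 11 · 17 · 47; the largest prime factor is 47.

47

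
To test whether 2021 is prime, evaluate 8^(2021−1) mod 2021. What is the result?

8^1 ≡ 8 (mod 2021)
8^2 ≡ 8^2 = 64 ≡ 64 (mod 2021)
8^4 ≡ 64^2 = 4096 ≡ 54 (mod 2021)
8^8 ≡ 54^2 = 2916 ≡ 895 (mod 2021)
8^16 ≡ 895^2 = 801025 ≡ 709 (mod 2021)
8^32 ≡ 709^2 = 502681 ≡ 1473 (mod 2021)
8^64 ≡ 1473^2 = 2169729 ≡ 1196 (mod 2021)
8^128 ≡ 1196^2 = 1430416 ≡ 1569 (mod 2021)
8^256 ≡ 1569^2 = 2461761 ≡ 183 (mod 2021)
8^512 ≡ 183^2 = 33489 ≡ 1153 (mod 2021)
8^1024 ≡ 1153^2 = 1329409 ≡ 1612 (mod 2021)
2020 = 1024 + 512 + 256 + 128 + 64 + 32 + 4 in binary powers of 2.
So 8^2020 ≡ 1612 · 1153 · 183 · 1569 · 1196 · 1473 · 54 ≡ 1860 (mod 2021).
Since 1860 ≠ 1, base 8 is a Fermat witness: 2021 is composite.

1860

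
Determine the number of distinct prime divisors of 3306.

4

3306 = 2 · 1653
1653 = 3 · 551
551 = 19 · 29
3306 = 2 · 3 · 19 · 29, which has 4 distinct prime factors.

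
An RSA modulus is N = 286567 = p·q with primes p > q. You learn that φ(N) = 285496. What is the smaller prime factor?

509

φ(n) = (p−1)(q−1) = n − (p+q) + 1, so p + q = 286567 − 285496 + 1 = 1072.
p and q are the roots of t² − 1072t + 286567 = 0.
Discriminant: 1072² − 4·286567 = 1149184 − 1146268 = 2916; √2916 = 54.
q = (1072 − 54)/2 = 509, p = (1072 + 54)/2 = 563.
Check: 509 · 563 = 286567.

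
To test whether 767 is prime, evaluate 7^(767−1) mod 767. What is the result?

7^1 ≡ 7 (mod 767)
7^2 ≡ 7^2 = 49 ≡ 49 (mod 767)
7^4 ≡ 49^2 = 2401 ≡ 100 (mod 767)
7^8 ≡ 100^2 = 10000 ≡ 29 (mod 767)
7^16 ≡ 29^2 = 841 ≡ 74 (mod 767)
7^32 ≡ 74^2 = 5476 ≡ 107 (mod 767)
7^64 ≡ 107^2 = 11449 ≡ 711 (mod 767)
7^128 ≡ 711^2 = 505521 ≡ 68 (mod 767)
7^256 ≡ 68^2 = 4624 ≡ 22 (mod 767)
7^512 ≡ 22^2 = 484 ≡ 484 (mod 767)
766 = 512 + 128 + 64 + 32 + 16 + 8 + 4 + 2 in binary powers of 2.
So 7^766 ≡ 484 · 68 · 711 · 107 · 74 · 29 · 100 · 49 ≡ 186 (mod 767).
Since 186 ≠ 1, base 7 is a Fermat witness: 767 is composite.

186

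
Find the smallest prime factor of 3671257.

3671257 is odd.
Digit sum 31, not divisible by 3.
Ends in 7: not divisible by 5.
7: 3671257 = 7·524465 + 2
11: 3671257 = 11·333750 + 7
13: 3671257 = 13·282404 + 5
17: 3671257 = 17·215956 + 5
19: 3671257 = 19·193224 + 1
23: 3671257 = 23·159619 + 20
29: 3671257 = 29·126595 + 2
31: 3671257 = 31·118427 + 20
37: 3671257 = 37·99223 + 6
41: 3671257 = 41·89542 + 35
43: 3671257 = 43·85378 + 3
47: 3671257 = 47·78111 + 40
53: 3671257 = 53·69269

53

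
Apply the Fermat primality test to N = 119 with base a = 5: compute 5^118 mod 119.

2

5^1 ≡ 5 (mod 119)
5^2 ≡ 5^2 = 25 ≡ 25 (mod 119)
5^4 ≡ 25^2 = 625 ≡ 30 (mod 119)
5^8 ≡ 30^2 = 900 ≡ 67 (mod 119)
5^16 ≡ 67^2 = 4489 ≡ 86 (mod 119)
5^32 ≡ 86^2 = 7396 ≡ 18 (mod 119)
5^64 ≡ 18^2 = 324 ≡ 86 (mod 119)
118 = 64 + 32 + 16 + 4 + 2 in binary powers of 2.
So 5^118 ≡ 86 · 18 · 86 · 30 · 25 ≡ 2 (mod 119).
Since 2 ≠ 1, base 5 is a Fermat witness: 119 is composite.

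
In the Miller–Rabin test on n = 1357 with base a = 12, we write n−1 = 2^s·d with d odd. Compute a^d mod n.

579

1357 − 1 = 1356 = 2^2 · 339, so d = 339.
12^1 ≡ 12 (mod 1357)
12^2 ≡ 12^2 = 144 ≡ 144 (mod 1357)
12^4 ≡ 144^2 = 20736 ≡ 381 (mod 1357)
12^8 ≡ 381^2 = 145161 ≡ 1319 (mod 1357)
12^16 ≡ 1319^2 = 1739761 ≡ 87 (mod 1357)
12^32 ≡ 87^2 = 7569 ≡ 784 (mod 1357)
12^64 ≡ 784^2 = 614656 ≡ 1292 (mod 1357)
12^128 ≡ 1292^2 = 1669264 ≡ 154 (mod 1357)
12^256 ≡ 154^2 = 23716 ≡ 647 (mod 1357)
339 = 256 + 64 + 16 + 2 + 1 in binary powers of 2.
So 12^339 ≡ 647 · 1292 · 87 · 144 · 12 ≡ 579 (mod 1357).
Squaring chain: 579 → 62; never reaches −1, so base 12 is a Miller–Rabin witness that 1357 is composite.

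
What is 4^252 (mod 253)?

236

4^1 ≡ 4 (mod 253)
4^2 ≡ 4^2 = 16 ≡ 16 (mod 253)
4^4 ≡ 16^2 = 256 ≡ 3 (mod 253)
4^8 ≡ 3^2 = 9 ≡ 9 (mod 253)
4^16 ≡ 9^2 = 81 ≡ 81 (mod 253)
4^32 ≡ 81^2 = 6561 ≡ 236 (mod 253)
4^64 ≡ 236^2 = 55696 ≡ 36 (mod 253)
4^128 ≡ 36^2 = 1296 ≡ 31 (mod 253)
252 = 128 + 64 + 32 + 16 + 8 + 4 in binary powers of 2.
So 4^252 ≡ 31 · 36 · 236 · 81 · 9 · 3 ≡ 236 (mod 253).
Since 236 ≠ 1, base 4 is a Fermat witness: 253 is composite.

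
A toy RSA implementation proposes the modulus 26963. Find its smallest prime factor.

26963 is odd.
Digit sum 26, not divisible by 3.
Ends in 3: not divisible by 5.
7: 26963 = 7·3851 + 6
11: 26963 = 11·2451 + 2
13: 26963 = 13·2074 + 1
17: 26963 = 17·1586 + 1
19: 26963 = 19·1419 + 2
23: 26963 = 23·1172 + 7
29: 26963 = 29·929 + 22
31: 26963 = 31·869 + 24
37: 26963 = 37·728 + 27
41: 26963 = 41·657 + 26
43: 26963 = 43·627 + 2
47: 26963 = 47·573 + 32
53: 26963 = 53·508 + 39
59: 26963 = 59·457

59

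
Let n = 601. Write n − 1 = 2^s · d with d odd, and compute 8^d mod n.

1

601 − 1 = 600 = 2^3 · 75, so d = 75.
8^1 ≡ 8 (mod 601)
8^2 ≡ 8^2 = 64 ≡ 64 (mod 601)
8^4 ≡ 64^2 = 4096 ≡ 490 (mod 601)
8^8 ≡ 490^2 = 240100 ≡ 301 (mod 601)
8^16 ≡ 301^2 = 90601 ≡ 451 (mod 601)
8^32 ≡ 451^2 = 203401 ≡ 263 (mod 601)
8^64 ≡ 263^2 = 69169 ≡ 54 (mod 601)
75 = 64 + 8 + 2 + 1 in binary powers of 2.
So 8^75 ≡ 54 · 301 · 64 · 8 ≡ 1 (mod 601).
Since 8^d ≡ 1 (mod 601), base 8 does not prove 601 composite.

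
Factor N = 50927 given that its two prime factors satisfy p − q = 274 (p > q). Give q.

Since p = q + 274, we have 50927 = q(q + 274), so q² + 274q − 50927 = 0.
Discriminant: 274² + 4·50927 = 75076 + 203708 = 278784; √278784 = 528.
q = (−274 + 528)/2 = 127, and p = q + 274 = 401.
Check: 127 · 401 = 50927.

127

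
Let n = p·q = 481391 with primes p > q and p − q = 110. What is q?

641

Since p = q + 110, we have 481391 = q(q + 110), so q² + 110q − 481391 = 0.
Discriminant: 110² + 4·481391 = 12100 + 1925564 = 1937664; √1937664 = 1392.
q = (−110 + 1392)/2 = 641, and p = q + 110 = 751.
Check: 641 · 751 = 481391.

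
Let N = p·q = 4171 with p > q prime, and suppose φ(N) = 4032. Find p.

φ(n) = (p−1)(q−1) = n − (p+q) + 1, so p + q = 4171 − 4032 + 1 = 140.
p and q are the roots of t² − 140t + 4171 = 0.
Discriminant: 140² − 4·4171 = 19600 − 16684 = 2916; √2916 = 54.
q = (140 − 54)/2 = 43, p = (140 + 54)/2 = 97.
Check: 43 · 97 = 4171.

97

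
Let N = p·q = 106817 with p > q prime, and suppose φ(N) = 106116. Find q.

223

φ(n) = (p−1)(q−1) = n − (p+q) + 1, so p + q = 106817 − 106116 + 1 = 702.
p and q are the roots of t² − 702t + 106817 = 0.
Discriminant: 702² − 4·106817 = 492804 − 427268 = 65536; √65536 = 256.
q = (702 − 256)/2 = 223, p = (702 + 256)/2 = 479.
Check: 223 · 479 = 106817.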